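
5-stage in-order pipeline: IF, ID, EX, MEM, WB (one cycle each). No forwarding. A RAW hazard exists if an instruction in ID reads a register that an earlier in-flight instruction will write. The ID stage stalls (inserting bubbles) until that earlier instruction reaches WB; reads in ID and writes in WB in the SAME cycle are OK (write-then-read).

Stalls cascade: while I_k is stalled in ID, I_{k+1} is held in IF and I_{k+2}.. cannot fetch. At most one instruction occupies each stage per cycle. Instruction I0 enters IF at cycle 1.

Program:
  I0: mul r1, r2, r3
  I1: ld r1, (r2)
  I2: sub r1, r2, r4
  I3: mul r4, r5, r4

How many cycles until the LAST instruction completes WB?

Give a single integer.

I0 mul r1 <- r2,r3: IF@1 ID@2 stall=0 (-) EX@3 MEM@4 WB@5
I1 ld r1 <- r2: IF@2 ID@3 stall=0 (-) EX@4 MEM@5 WB@6
I2 sub r1 <- r2,r4: IF@3 ID@4 stall=0 (-) EX@5 MEM@6 WB@7
I3 mul r4 <- r5,r4: IF@4 ID@5 stall=0 (-) EX@6 MEM@7 WB@8

Answer: 8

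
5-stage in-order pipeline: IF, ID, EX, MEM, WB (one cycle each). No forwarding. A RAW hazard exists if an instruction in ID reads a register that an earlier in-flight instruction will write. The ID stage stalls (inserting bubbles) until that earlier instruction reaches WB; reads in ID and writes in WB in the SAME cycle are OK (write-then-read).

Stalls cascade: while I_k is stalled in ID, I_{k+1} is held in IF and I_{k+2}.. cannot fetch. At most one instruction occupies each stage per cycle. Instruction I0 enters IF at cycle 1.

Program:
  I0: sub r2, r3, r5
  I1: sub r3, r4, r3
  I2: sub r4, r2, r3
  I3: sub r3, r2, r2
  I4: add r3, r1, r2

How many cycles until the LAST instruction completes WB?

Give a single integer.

I0 sub r2 <- r3,r5: IF@1 ID@2 stall=0 (-) EX@3 MEM@4 WB@5
I1 sub r3 <- r4,r3: IF@2 ID@3 stall=0 (-) EX@4 MEM@5 WB@6
I2 sub r4 <- r2,r3: IF@3 ID@4 stall=2 (RAW on I1.r3 (WB@6)) EX@7 MEM@8 WB@9
I3 sub r3 <- r2,r2: IF@4 ID@7 stall=0 (-) EX@8 MEM@9 WB@10
I4 add r3 <- r1,r2: IF@7 ID@8 stall=0 (-) EX@9 MEM@10 WB@11

Answer: 11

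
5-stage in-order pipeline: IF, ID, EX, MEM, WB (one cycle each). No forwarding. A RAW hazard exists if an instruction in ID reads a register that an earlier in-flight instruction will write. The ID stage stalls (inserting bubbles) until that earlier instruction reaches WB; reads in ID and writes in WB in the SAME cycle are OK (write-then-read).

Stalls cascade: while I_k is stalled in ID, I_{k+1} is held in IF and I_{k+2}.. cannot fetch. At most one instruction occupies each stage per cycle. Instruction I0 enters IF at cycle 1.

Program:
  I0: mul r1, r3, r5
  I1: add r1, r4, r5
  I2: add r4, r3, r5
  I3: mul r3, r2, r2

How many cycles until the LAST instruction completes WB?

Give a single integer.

I0 mul r1 <- r3,r5: IF@1 ID@2 stall=0 (-) EX@3 MEM@4 WB@5
I1 add r1 <- r4,r5: IF@2 ID@3 stall=0 (-) EX@4 MEM@5 WB@6
I2 add r4 <- r3,r5: IF@3 ID@4 stall=0 (-) EX@5 MEM@6 WB@7
I3 mul r3 <- r2,r2: IF@4 ID@5 stall=0 (-) EX@6 MEM@7 WB@8

Answer: 8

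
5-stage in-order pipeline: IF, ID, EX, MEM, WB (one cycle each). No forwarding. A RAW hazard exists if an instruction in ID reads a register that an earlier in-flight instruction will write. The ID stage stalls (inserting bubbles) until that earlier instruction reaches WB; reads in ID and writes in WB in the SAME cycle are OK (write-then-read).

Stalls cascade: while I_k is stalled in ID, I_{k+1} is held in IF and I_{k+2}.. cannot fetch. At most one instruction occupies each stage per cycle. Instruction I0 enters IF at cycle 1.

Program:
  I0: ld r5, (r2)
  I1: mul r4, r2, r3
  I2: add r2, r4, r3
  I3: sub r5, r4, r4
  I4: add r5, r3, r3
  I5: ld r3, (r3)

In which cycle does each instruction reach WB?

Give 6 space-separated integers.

Answer: 5 6 9 10 11 12

Derivation:
I0 ld r5 <- r2: IF@1 ID@2 stall=0 (-) EX@3 MEM@4 WB@5
I1 mul r4 <- r2,r3: IF@2 ID@3 stall=0 (-) EX@4 MEM@5 WB@6
I2 add r2 <- r4,r3: IF@3 ID@4 stall=2 (RAW on I1.r4 (WB@6)) EX@7 MEM@8 WB@9
I3 sub r5 <- r4,r4: IF@4 ID@7 stall=0 (-) EX@8 MEM@9 WB@10
I4 add r5 <- r3,r3: IF@7 ID@8 stall=0 (-) EX@9 MEM@10 WB@11
I5 ld r3 <- r3: IF@8 ID@9 stall=0 (-) EX@10 MEM@11 WB@12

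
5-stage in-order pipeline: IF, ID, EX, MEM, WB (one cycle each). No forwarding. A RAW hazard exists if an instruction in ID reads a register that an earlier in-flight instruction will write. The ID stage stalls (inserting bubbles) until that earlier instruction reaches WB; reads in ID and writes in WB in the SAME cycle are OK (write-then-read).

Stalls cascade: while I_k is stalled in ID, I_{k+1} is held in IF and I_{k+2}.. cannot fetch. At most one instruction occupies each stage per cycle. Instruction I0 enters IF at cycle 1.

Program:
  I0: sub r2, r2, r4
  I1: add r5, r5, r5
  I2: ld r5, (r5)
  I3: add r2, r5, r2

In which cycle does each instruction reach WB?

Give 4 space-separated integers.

Answer: 5 6 9 12

Derivation:
I0 sub r2 <- r2,r4: IF@1 ID@2 stall=0 (-) EX@3 MEM@4 WB@5
I1 add r5 <- r5,r5: IF@2 ID@3 stall=0 (-) EX@4 MEM@5 WB@6
I2 ld r5 <- r5: IF@3 ID@4 stall=2 (RAW on I1.r5 (WB@6)) EX@7 MEM@8 WB@9
I3 add r2 <- r5,r2: IF@4 ID@7 stall=2 (RAW on I2.r5 (WB@9)) EX@10 MEM@11 WB@12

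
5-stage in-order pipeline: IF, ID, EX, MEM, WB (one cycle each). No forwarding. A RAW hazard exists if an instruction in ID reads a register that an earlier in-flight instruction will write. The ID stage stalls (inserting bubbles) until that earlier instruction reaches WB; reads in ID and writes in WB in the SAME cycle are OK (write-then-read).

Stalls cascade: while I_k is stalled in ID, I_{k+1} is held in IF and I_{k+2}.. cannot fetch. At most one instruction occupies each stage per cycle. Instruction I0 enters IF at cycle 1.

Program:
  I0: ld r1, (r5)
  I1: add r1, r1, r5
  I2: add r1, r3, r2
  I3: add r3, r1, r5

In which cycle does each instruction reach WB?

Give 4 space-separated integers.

I0 ld r1 <- r5: IF@1 ID@2 stall=0 (-) EX@3 MEM@4 WB@5
I1 add r1 <- r1,r5: IF@2 ID@3 stall=2 (RAW on I0.r1 (WB@5)) EX@6 MEM@7 WB@8
I2 add r1 <- r3,r2: IF@3 ID@6 stall=0 (-) EX@7 MEM@8 WB@9
I3 add r3 <- r1,r5: IF@6 ID@7 stall=2 (RAW on I2.r1 (WB@9)) EX@10 MEM@11 WB@12

Answer: 5 8 9 12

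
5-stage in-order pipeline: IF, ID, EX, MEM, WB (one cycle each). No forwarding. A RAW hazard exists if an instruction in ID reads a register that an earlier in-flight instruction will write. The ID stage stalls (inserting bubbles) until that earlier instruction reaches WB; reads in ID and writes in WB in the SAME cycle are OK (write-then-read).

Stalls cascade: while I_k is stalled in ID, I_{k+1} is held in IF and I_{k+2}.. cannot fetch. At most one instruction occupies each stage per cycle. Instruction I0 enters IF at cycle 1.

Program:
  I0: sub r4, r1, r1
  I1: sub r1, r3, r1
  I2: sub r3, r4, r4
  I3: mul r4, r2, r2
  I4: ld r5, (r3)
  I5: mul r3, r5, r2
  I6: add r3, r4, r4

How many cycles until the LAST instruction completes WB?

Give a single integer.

I0 sub r4 <- r1,r1: IF@1 ID@2 stall=0 (-) EX@3 MEM@4 WB@5
I1 sub r1 <- r3,r1: IF@2 ID@3 stall=0 (-) EX@4 MEM@5 WB@6
I2 sub r3 <- r4,r4: IF@3 ID@4 stall=1 (RAW on I0.r4 (WB@5)) EX@6 MEM@7 WB@8
I3 mul r4 <- r2,r2: IF@4 ID@6 stall=0 (-) EX@7 MEM@8 WB@9
I4 ld r5 <- r3: IF@6 ID@7 stall=1 (RAW on I2.r3 (WB@8)) EX@9 MEM@10 WB@11
I5 mul r3 <- r5,r2: IF@7 ID@9 stall=2 (RAW on I4.r5 (WB@11)) EX@12 MEM@13 WB@14
I6 add r3 <- r4,r4: IF@9 ID@12 stall=0 (-) EX@13 MEM@14 WB@15

Answer: 15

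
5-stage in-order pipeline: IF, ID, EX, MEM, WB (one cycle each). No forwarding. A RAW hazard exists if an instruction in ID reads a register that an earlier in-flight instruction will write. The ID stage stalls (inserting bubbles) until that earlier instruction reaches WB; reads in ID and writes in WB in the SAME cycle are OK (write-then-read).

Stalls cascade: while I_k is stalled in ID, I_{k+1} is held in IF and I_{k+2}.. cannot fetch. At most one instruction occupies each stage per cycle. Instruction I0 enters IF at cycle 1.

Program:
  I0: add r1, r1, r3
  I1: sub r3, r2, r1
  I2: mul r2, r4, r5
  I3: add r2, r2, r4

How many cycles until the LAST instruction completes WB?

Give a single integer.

Answer: 12

Derivation:
I0 add r1 <- r1,r3: IF@1 ID@2 stall=0 (-) EX@3 MEM@4 WB@5
I1 sub r3 <- r2,r1: IF@2 ID@3 stall=2 (RAW on I0.r1 (WB@5)) EX@6 MEM@7 WB@8
I2 mul r2 <- r4,r5: IF@3 ID@6 stall=0 (-) EX@7 MEM@8 WB@9
I3 add r2 <- r2,r4: IF@6 ID@7 stall=2 (RAW on I2.r2 (WB@9)) EX@10 MEM@11 WB@12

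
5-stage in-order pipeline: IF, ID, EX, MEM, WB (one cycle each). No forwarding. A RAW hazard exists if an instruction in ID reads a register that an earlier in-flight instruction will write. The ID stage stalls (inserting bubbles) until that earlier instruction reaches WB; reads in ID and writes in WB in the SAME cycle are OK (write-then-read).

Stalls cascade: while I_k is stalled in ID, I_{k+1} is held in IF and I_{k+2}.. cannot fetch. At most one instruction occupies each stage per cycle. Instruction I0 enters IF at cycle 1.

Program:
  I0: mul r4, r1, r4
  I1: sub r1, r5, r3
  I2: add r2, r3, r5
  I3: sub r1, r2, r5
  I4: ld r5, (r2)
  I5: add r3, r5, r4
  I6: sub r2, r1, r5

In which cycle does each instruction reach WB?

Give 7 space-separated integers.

Answer: 5 6 7 10 11 14 15

Derivation:
I0 mul r4 <- r1,r4: IF@1 ID@2 stall=0 (-) EX@3 MEM@4 WB@5
I1 sub r1 <- r5,r3: IF@2 ID@3 stall=0 (-) EX@4 MEM@5 WB@6
I2 add r2 <- r3,r5: IF@3 ID@4 stall=0 (-) EX@5 MEM@6 WB@7
I3 sub r1 <- r2,r5: IF@4 ID@5 stall=2 (RAW on I2.r2 (WB@7)) EX@8 MEM@9 WB@10
I4 ld r5 <- r2: IF@5 ID@8 stall=0 (-) EX@9 MEM@10 WB@11
I5 add r3 <- r5,r4: IF@8 ID@9 stall=2 (RAW on I4.r5 (WB@11)) EX@12 MEM@13 WB@14
I6 sub r2 <- r1,r5: IF@9 ID@12 stall=0 (-) EX@13 MEM@14 WB@15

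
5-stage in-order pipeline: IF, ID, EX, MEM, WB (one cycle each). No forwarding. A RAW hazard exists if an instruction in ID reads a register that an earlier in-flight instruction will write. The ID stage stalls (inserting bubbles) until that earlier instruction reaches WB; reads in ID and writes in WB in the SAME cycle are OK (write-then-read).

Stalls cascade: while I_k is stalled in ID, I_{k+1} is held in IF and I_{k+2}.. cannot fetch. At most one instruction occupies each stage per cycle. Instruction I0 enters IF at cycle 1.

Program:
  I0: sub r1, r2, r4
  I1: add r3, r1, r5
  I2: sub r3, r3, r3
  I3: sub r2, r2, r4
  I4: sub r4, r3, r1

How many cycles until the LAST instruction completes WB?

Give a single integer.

Answer: 14

Derivation:
I0 sub r1 <- r2,r4: IF@1 ID@2 stall=0 (-) EX@3 MEM@4 WB@5
I1 add r3 <- r1,r5: IF@2 ID@3 stall=2 (RAW on I0.r1 (WB@5)) EX@6 MEM@7 WB@8
I2 sub r3 <- r3,r3: IF@3 ID@6 stall=2 (RAW on I1.r3 (WB@8)) EX@9 MEM@10 WB@11
I3 sub r2 <- r2,r4: IF@6 ID@9 stall=0 (-) EX@10 MEM@11 WB@12
I4 sub r4 <- r3,r1: IF@9 ID@10 stall=1 (RAW on I2.r3 (WB@11)) EX@12 MEM@13 WB@14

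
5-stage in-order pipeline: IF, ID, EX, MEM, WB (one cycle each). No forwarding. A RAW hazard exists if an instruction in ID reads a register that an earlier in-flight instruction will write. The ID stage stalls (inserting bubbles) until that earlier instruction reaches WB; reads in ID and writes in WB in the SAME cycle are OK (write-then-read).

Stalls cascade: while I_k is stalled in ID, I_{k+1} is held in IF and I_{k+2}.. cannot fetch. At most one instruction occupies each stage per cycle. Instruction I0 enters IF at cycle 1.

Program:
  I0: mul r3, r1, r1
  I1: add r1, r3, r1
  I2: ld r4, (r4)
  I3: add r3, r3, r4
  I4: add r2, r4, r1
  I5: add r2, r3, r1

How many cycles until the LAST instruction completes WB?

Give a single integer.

I0 mul r3 <- r1,r1: IF@1 ID@2 stall=0 (-) EX@3 MEM@4 WB@5
I1 add r1 <- r3,r1: IF@2 ID@3 stall=2 (RAW on I0.r3 (WB@5)) EX@6 MEM@7 WB@8
I2 ld r4 <- r4: IF@3 ID@6 stall=0 (-) EX@7 MEM@8 WB@9
I3 add r3 <- r3,r4: IF@6 ID@7 stall=2 (RAW on I2.r4 (WB@9)) EX@10 MEM@11 WB@12
I4 add r2 <- r4,r1: IF@7 ID@10 stall=0 (-) EX@11 MEM@12 WB@13
I5 add r2 <- r3,r1: IF@10 ID@11 stall=1 (RAW on I3.r3 (WB@12)) EX@13 MEM@14 WB@15

Answer: 15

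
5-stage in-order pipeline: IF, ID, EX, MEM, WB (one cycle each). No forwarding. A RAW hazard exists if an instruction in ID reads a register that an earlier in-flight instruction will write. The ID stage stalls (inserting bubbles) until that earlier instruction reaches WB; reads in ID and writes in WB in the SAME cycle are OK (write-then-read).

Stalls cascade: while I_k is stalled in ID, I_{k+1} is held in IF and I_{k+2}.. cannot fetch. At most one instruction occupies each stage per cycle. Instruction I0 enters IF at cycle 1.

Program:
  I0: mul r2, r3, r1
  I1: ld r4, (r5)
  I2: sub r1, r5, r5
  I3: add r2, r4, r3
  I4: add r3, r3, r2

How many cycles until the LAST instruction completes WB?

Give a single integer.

I0 mul r2 <- r3,r1: IF@1 ID@2 stall=0 (-) EX@3 MEM@4 WB@5
I1 ld r4 <- r5: IF@2 ID@3 stall=0 (-) EX@4 MEM@5 WB@6
I2 sub r1 <- r5,r5: IF@3 ID@4 stall=0 (-) EX@5 MEM@6 WB@7
I3 add r2 <- r4,r3: IF@4 ID@5 stall=1 (RAW on I1.r4 (WB@6)) EX@7 MEM@8 WB@9
I4 add r3 <- r3,r2: IF@5 ID@7 stall=2 (RAW on I3.r2 (WB@9)) EX@10 MEM@11 WB@12

Answer: 12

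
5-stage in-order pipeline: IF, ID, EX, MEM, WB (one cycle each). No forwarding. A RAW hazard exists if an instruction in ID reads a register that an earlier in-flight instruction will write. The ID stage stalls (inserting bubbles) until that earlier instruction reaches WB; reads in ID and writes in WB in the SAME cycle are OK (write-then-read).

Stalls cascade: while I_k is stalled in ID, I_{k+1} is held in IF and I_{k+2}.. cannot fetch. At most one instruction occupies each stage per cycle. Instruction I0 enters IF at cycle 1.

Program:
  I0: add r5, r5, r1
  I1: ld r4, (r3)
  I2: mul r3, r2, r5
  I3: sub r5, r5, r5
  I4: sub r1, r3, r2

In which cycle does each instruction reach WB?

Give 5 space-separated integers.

I0 add r5 <- r5,r1: IF@1 ID@2 stall=0 (-) EX@3 MEM@4 WB@5
I1 ld r4 <- r3: IF@2 ID@3 stall=0 (-) EX@4 MEM@5 WB@6
I2 mul r3 <- r2,r5: IF@3 ID@4 stall=1 (RAW on I0.r5 (WB@5)) EX@6 MEM@7 WB@8
I3 sub r5 <- r5,r5: IF@4 ID@6 stall=0 (-) EX@7 MEM@8 WB@9
I4 sub r1 <- r3,r2: IF@6 ID@7 stall=1 (RAW on I2.r3 (WB@8)) EX@9 MEM@10 WB@11

Answer: 5 6 8 9 11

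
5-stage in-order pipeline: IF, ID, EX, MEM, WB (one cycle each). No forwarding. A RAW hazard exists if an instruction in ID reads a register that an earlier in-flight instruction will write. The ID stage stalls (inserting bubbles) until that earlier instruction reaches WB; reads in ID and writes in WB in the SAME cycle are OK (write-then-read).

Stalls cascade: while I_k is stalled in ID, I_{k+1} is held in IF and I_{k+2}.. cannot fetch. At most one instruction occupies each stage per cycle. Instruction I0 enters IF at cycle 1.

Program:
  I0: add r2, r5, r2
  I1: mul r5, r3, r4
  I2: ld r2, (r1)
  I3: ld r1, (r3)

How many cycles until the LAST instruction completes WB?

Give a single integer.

Answer: 8

Derivation:
I0 add r2 <- r5,r2: IF@1 ID@2 stall=0 (-) EX@3 MEM@4 WB@5
I1 mul r5 <- r3,r4: IF@2 ID@3 stall=0 (-) EX@4 MEM@5 WB@6
I2 ld r2 <- r1: IF@3 ID@4 stall=0 (-) EX@5 MEM@6 WB@7
I3 ld r1 <- r3: IF@4 ID@5 stall=0 (-) EX@6 MEM@7 WB@8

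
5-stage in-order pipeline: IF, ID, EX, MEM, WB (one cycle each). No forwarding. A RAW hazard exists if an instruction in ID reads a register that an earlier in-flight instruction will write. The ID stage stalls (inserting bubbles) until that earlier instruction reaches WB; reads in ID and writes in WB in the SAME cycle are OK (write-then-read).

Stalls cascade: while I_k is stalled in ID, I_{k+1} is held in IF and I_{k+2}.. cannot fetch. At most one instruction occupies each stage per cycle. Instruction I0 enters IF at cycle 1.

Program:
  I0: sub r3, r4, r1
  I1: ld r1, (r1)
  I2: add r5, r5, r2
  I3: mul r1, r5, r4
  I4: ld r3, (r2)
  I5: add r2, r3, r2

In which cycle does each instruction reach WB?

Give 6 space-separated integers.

Answer: 5 6 7 10 11 14

Derivation:
I0 sub r3 <- r4,r1: IF@1 ID@2 stall=0 (-) EX@3 MEM@4 WB@5
I1 ld r1 <- r1: IF@2 ID@3 stall=0 (-) EX@4 MEM@5 WB@6
I2 add r5 <- r5,r2: IF@3 ID@4 stall=0 (-) EX@5 MEM@6 WB@7
I3 mul r1 <- r5,r4: IF@4 ID@5 stall=2 (RAW on I2.r5 (WB@7)) EX@8 MEM@9 WB@10
I4 ld r3 <- r2: IF@5 ID@8 stall=0 (-) EX@9 MEM@10 WB@11
I5 add r2 <- r3,r2: IF@8 ID@9 stall=2 (RAW on I4.r3 (WB@11)) EX@12 MEM@13 WB@14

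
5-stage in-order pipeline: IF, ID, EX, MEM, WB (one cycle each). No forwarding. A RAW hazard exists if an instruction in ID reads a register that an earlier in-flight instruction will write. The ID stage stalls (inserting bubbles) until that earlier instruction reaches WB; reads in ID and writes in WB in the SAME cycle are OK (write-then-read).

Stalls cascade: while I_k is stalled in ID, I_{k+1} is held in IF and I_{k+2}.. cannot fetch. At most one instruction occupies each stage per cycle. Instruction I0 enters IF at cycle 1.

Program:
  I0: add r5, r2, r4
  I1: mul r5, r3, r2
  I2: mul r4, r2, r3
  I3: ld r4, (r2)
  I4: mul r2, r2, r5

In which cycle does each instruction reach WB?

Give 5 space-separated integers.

I0 add r5 <- r2,r4: IF@1 ID@2 stall=0 (-) EX@3 MEM@4 WB@5
I1 mul r5 <- r3,r2: IF@2 ID@3 stall=0 (-) EX@4 MEM@5 WB@6
I2 mul r4 <- r2,r3: IF@3 ID@4 stall=0 (-) EX@5 MEM@6 WB@7
I3 ld r4 <- r2: IF@4 ID@5 stall=0 (-) EX@6 MEM@7 WB@8
I4 mul r2 <- r2,r5: IF@5 ID@6 stall=0 (-) EX@7 MEM@8 WB@9

Answer: 5 6 7 8 9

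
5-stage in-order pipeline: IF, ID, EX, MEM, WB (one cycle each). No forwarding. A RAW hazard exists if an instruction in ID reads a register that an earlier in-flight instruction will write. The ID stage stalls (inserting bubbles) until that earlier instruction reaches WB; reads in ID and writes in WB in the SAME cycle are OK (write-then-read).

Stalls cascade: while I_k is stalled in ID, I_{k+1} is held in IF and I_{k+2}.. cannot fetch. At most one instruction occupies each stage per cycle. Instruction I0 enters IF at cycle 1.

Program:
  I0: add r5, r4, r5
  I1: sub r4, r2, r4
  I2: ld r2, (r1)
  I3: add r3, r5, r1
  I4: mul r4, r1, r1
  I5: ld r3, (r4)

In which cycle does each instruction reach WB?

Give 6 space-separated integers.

Answer: 5 6 7 8 9 12

Derivation:
I0 add r5 <- r4,r5: IF@1 ID@2 stall=0 (-) EX@3 MEM@4 WB@5
I1 sub r4 <- r2,r4: IF@2 ID@3 stall=0 (-) EX@4 MEM@5 WB@6
I2 ld r2 <- r1: IF@3 ID@4 stall=0 (-) EX@5 MEM@6 WB@7
I3 add r3 <- r5,r1: IF@4 ID@5 stall=0 (-) EX@6 MEM@7 WB@8
I4 mul r4 <- r1,r1: IF@5 ID@6 stall=0 (-) EX@7 MEM@8 WB@9
I5 ld r3 <- r4: IF@6 ID@7 stall=2 (RAW on I4.r4 (WB@9)) EX@10 MEM@11 WB@12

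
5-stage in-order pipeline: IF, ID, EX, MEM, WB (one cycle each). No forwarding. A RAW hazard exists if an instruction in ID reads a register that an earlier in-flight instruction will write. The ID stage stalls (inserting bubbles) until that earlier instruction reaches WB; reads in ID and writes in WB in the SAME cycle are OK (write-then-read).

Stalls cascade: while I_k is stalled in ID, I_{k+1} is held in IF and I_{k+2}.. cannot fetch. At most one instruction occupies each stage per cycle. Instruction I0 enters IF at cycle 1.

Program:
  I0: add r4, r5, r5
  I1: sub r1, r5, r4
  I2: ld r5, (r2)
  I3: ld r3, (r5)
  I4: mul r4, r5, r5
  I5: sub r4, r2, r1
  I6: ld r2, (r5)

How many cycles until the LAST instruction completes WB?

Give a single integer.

Answer: 15

Derivation:
I0 add r4 <- r5,r5: IF@1 ID@2 stall=0 (-) EX@3 MEM@4 WB@5
I1 sub r1 <- r5,r4: IF@2 ID@3 stall=2 (RAW on I0.r4 (WB@5)) EX@6 MEM@7 WB@8
I2 ld r5 <- r2: IF@3 ID@6 stall=0 (-) EX@7 MEM@8 WB@9
I3 ld r3 <- r5: IF@6 ID@7 stall=2 (RAW on I2.r5 (WB@9)) EX@10 MEM@11 WB@12
I4 mul r4 <- r5,r5: IF@7 ID@10 stall=0 (-) EX@11 MEM@12 WB@13
I5 sub r4 <- r2,r1: IF@10 ID@11 stall=0 (-) EX@12 MEM@13 WB@14
I6 ld r2 <- r5: IF@11 ID@12 stall=0 (-) EX@13 MEM@14 WB@15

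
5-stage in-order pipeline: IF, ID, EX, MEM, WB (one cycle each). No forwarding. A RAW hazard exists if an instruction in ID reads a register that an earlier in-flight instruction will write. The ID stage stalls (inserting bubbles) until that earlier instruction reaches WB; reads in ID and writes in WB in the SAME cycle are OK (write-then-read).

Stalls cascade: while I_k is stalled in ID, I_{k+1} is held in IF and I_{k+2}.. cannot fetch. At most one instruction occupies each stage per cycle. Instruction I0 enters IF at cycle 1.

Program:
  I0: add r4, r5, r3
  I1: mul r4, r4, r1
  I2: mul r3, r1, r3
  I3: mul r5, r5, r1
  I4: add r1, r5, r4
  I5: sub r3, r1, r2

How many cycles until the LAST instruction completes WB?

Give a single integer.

Answer: 16

Derivation:
I0 add r4 <- r5,r3: IF@1 ID@2 stall=0 (-) EX@3 MEM@4 WB@5
I1 mul r4 <- r4,r1: IF@2 ID@3 stall=2 (RAW on I0.r4 (WB@5)) EX@6 MEM@7 WB@8
I2 mul r3 <- r1,r3: IF@3 ID@6 stall=0 (-) EX@7 MEM@8 WB@9
I3 mul r5 <- r5,r1: IF@6 ID@7 stall=0 (-) EX@8 MEM@9 WB@10
I4 add r1 <- r5,r4: IF@7 ID@8 stall=2 (RAW on I3.r5 (WB@10)) EX@11 MEM@12 WB@13
I5 sub r3 <- r1,r2: IF@8 ID@11 stall=2 (RAW on I4.r1 (WB@13)) EX@14 MEM@15 WB@16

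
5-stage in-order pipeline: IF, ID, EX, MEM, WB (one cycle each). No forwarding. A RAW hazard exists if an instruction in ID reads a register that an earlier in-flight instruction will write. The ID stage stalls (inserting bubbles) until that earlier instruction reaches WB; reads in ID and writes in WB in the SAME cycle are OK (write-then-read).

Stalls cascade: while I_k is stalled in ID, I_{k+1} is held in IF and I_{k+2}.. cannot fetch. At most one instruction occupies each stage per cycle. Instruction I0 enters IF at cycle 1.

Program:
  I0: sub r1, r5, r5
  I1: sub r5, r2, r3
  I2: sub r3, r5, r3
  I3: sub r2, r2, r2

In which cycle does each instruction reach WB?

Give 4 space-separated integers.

Answer: 5 6 9 10

Derivation:
I0 sub r1 <- r5,r5: IF@1 ID@2 stall=0 (-) EX@3 MEM@4 WB@5
I1 sub r5 <- r2,r3: IF@2 ID@3 stall=0 (-) EX@4 MEM@5 WB@6
I2 sub r3 <- r5,r3: IF@3 ID@4 stall=2 (RAW on I1.r5 (WB@6)) EX@7 MEM@8 WB@9
I3 sub r2 <- r2,r2: IF@4 ID@7 stall=0 (-) EX@8 MEM@9 WB@10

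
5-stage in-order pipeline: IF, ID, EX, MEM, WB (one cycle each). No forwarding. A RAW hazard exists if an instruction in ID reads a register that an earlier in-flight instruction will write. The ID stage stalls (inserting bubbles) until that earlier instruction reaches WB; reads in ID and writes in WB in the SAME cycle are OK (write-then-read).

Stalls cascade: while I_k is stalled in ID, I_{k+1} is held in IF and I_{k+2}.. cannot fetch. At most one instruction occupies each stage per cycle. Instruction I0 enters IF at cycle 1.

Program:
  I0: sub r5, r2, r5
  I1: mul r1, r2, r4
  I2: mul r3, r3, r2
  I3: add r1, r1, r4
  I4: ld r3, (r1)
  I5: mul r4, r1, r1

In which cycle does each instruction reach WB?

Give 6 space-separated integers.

Answer: 5 6 7 9 12 13

Derivation:
I0 sub r5 <- r2,r5: IF@1 ID@2 stall=0 (-) EX@3 MEM@4 WB@5
I1 mul r1 <- r2,r4: IF@2 ID@3 stall=0 (-) EX@4 MEM@5 WB@6
I2 mul r3 <- r3,r2: IF@3 ID@4 stall=0 (-) EX@5 MEM@6 WB@7
I3 add r1 <- r1,r4: IF@4 ID@5 stall=1 (RAW on I1.r1 (WB@6)) EX@7 MEM@8 WB@9
I4 ld r3 <- r1: IF@5 ID@7 stall=2 (RAW on I3.r1 (WB@9)) EX@10 MEM@11 WB@12
I5 mul r4 <- r1,r1: IF@7 ID@10 stall=0 (-) EX@11 MEM@12 WB@13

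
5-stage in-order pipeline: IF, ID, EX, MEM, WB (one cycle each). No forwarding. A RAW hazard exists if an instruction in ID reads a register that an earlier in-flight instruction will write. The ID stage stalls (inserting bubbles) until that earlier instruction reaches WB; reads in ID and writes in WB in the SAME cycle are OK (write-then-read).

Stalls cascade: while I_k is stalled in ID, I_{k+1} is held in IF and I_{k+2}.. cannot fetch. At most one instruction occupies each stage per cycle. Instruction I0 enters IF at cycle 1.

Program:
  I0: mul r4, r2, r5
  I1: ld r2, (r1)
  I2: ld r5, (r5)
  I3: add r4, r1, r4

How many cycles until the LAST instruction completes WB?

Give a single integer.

Answer: 8

Derivation:
I0 mul r4 <- r2,r5: IF@1 ID@2 stall=0 (-) EX@3 MEM@4 WB@5
I1 ld r2 <- r1: IF@2 ID@3 stall=0 (-) EX@4 MEM@5 WB@6
I2 ld r5 <- r5: IF@3 ID@4 stall=0 (-) EX@5 MEM@6 WB@7
I3 add r4 <- r1,r4: IF@4 ID@5 stall=0 (-) EX@6 MEM@7 WB@8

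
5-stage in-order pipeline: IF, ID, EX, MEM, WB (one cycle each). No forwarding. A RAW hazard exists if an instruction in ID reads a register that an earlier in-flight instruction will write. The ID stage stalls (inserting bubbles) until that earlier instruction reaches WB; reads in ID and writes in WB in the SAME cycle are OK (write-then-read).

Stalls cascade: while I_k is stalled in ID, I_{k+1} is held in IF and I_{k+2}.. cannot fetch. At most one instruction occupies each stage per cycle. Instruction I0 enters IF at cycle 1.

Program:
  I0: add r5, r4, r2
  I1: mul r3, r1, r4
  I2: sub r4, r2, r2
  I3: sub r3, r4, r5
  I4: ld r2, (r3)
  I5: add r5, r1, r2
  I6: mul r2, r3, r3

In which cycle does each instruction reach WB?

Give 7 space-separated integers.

I0 add r5 <- r4,r2: IF@1 ID@2 stall=0 (-) EX@3 MEM@4 WB@5
I1 mul r3 <- r1,r4: IF@2 ID@3 stall=0 (-) EX@4 MEM@5 WB@6
I2 sub r4 <- r2,r2: IF@3 ID@4 stall=0 (-) EX@5 MEM@6 WB@7
I3 sub r3 <- r4,r5: IF@4 ID@5 stall=2 (RAW on I2.r4 (WB@7)) EX@8 MEM@9 WB@10
I4 ld r2 <- r3: IF@5 ID@8 stall=2 (RAW on I3.r3 (WB@10)) EX@11 MEM@12 WB@13
I5 add r5 <- r1,r2: IF@8 ID@11 stall=2 (RAW on I4.r2 (WB@13)) EX@14 MEM@15 WB@16
I6 mul r2 <- r3,r3: IF@11 ID@14 stall=0 (-) EX@15 MEM@16 WB@17

Answer: 5 6 7 10 13 16 17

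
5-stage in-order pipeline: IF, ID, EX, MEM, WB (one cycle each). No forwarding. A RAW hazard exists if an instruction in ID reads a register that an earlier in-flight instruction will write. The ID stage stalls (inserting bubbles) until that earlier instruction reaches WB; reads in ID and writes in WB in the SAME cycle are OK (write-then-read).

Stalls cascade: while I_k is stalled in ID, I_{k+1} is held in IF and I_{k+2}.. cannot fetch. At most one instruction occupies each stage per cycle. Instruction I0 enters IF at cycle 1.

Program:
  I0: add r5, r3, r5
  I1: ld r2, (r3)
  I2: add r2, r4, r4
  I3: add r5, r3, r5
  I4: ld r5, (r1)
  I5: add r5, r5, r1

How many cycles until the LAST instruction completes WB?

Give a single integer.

I0 add r5 <- r3,r5: IF@1 ID@2 stall=0 (-) EX@3 MEM@4 WB@5
I1 ld r2 <- r3: IF@2 ID@3 stall=0 (-) EX@4 MEM@5 WB@6
I2 add r2 <- r4,r4: IF@3 ID@4 stall=0 (-) EX@5 MEM@6 WB@7
I3 add r5 <- r3,r5: IF@4 ID@5 stall=0 (-) EX@6 MEM@7 WB@8
I4 ld r5 <- r1: IF@5 ID@6 stall=0 (-) EX@7 MEM@8 WB@9
I5 add r5 <- r5,r1: IF@6 ID@7 stall=2 (RAW on I4.r5 (WB@9)) EX@10 MEM@11 WB@12

Answer: 12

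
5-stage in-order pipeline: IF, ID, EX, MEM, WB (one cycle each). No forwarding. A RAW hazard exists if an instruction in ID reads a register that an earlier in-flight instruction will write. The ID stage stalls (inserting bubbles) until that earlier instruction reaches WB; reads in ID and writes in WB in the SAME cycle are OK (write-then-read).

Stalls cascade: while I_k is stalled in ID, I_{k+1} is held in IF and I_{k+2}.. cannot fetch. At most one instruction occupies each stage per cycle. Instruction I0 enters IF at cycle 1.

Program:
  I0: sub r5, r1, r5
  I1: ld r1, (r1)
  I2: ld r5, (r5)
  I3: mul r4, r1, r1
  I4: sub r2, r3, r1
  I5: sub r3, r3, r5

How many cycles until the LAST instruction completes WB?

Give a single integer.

I0 sub r5 <- r1,r5: IF@1 ID@2 stall=0 (-) EX@3 MEM@4 WB@5
I1 ld r1 <- r1: IF@2 ID@3 stall=0 (-) EX@4 MEM@5 WB@6
I2 ld r5 <- r5: IF@3 ID@4 stall=1 (RAW on I0.r5 (WB@5)) EX@6 MEM@7 WB@8
I3 mul r4 <- r1,r1: IF@4 ID@6 stall=0 (-) EX@7 MEM@8 WB@9
I4 sub r2 <- r3,r1: IF@6 ID@7 stall=0 (-) EX@8 MEM@9 WB@10
I5 sub r3 <- r3,r5: IF@7 ID@8 stall=0 (-) EX@9 MEM@10 WB@11

Answer: 11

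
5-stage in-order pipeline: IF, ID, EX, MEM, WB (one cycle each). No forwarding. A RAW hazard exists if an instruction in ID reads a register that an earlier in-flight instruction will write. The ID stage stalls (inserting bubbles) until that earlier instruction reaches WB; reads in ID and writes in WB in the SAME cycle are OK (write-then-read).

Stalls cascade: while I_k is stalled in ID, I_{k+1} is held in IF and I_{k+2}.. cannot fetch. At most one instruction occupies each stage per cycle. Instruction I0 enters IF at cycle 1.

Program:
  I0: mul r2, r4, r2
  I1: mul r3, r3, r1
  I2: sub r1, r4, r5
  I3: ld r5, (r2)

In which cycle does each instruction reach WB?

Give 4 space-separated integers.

I0 mul r2 <- r4,r2: IF@1 ID@2 stall=0 (-) EX@3 MEM@4 WB@5
I1 mul r3 <- r3,r1: IF@2 ID@3 stall=0 (-) EX@4 MEM@5 WB@6
I2 sub r1 <- r4,r5: IF@3 ID@4 stall=0 (-) EX@5 MEM@6 WB@7
I3 ld r5 <- r2: IF@4 ID@5 stall=0 (-) EX@6 MEM@7 WB@8

Answer: 5 6 7 8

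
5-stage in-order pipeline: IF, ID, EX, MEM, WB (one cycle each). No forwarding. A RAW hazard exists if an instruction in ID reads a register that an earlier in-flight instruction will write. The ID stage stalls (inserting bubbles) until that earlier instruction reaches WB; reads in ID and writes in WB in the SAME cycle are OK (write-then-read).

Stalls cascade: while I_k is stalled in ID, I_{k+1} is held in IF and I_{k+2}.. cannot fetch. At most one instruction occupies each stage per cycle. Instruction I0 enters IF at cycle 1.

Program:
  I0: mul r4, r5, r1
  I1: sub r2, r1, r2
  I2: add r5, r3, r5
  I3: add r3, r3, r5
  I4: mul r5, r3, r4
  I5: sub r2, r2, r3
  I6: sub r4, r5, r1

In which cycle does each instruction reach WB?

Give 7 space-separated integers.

Answer: 5 6 7 10 13 14 16

Derivation:
I0 mul r4 <- r5,r1: IF@1 ID@2 stall=0 (-) EX@3 MEM@4 WB@5
I1 sub r2 <- r1,r2: IF@2 ID@3 stall=0 (-) EX@4 MEM@5 WB@6
I2 add r5 <- r3,r5: IF@3 ID@4 stall=0 (-) EX@5 MEM@6 WB@7
I3 add r3 <- r3,r5: IF@4 ID@5 stall=2 (RAW on I2.r5 (WB@7)) EX@8 MEM@9 WB@10
I4 mul r5 <- r3,r4: IF@5 ID@8 stall=2 (RAW on I3.r3 (WB@10)) EX@11 MEM@12 WB@13
I5 sub r2 <- r2,r3: IF@8 ID@11 stall=0 (-) EX@12 MEM@13 WB@14
I6 sub r4 <- r5,r1: IF@11 ID@12 stall=1 (RAW on I4.r5 (WB@13)) EX@14 MEM@15 WB@16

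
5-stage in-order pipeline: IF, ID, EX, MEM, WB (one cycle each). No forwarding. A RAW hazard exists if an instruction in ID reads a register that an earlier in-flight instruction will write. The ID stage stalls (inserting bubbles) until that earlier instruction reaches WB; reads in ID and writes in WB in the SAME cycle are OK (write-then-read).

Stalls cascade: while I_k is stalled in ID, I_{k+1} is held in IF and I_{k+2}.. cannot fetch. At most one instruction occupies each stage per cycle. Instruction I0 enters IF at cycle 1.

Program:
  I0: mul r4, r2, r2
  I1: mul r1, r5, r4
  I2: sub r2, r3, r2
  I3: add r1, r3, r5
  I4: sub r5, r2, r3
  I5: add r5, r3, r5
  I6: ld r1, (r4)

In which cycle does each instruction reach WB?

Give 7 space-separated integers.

I0 mul r4 <- r2,r2: IF@1 ID@2 stall=0 (-) EX@3 MEM@4 WB@5
I1 mul r1 <- r5,r4: IF@2 ID@3 stall=2 (RAW on I0.r4 (WB@5)) EX@6 MEM@7 WB@8
I2 sub r2 <- r3,r2: IF@3 ID@6 stall=0 (-) EX@7 MEM@8 WB@9
I3 add r1 <- r3,r5: IF@6 ID@7 stall=0 (-) EX@8 MEM@9 WB@10
I4 sub r5 <- r2,r3: IF@7 ID@8 stall=1 (RAW on I2.r2 (WB@9)) EX@10 MEM@11 WB@12
I5 add r5 <- r3,r5: IF@8 ID@10 stall=2 (RAW on I4.r5 (WB@12)) EX@13 MEM@14 WB@15
I6 ld r1 <- r4: IF@10 ID@13 stall=0 (-) EX@14 MEM@15 WB@16

Answer: 5 8 9 10 12 15 16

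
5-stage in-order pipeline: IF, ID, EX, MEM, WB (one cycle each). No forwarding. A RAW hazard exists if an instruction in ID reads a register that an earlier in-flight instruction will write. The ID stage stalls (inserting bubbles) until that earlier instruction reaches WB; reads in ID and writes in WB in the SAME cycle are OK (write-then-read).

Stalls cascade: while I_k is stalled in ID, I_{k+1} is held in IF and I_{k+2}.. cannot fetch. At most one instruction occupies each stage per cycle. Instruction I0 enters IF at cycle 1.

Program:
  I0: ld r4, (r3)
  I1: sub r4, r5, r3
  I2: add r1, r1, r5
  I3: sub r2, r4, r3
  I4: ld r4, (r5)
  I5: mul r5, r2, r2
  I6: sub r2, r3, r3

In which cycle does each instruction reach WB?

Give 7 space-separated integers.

Answer: 5 6 7 9 10 12 13

Derivation:
I0 ld r4 <- r3: IF@1 ID@2 stall=0 (-) EX@3 MEM@4 WB@5
I1 sub r4 <- r5,r3: IF@2 ID@3 stall=0 (-) EX@4 MEM@5 WB@6
I2 add r1 <- r1,r5: IF@3 ID@4 stall=0 (-) EX@5 MEM@6 WB@7
I3 sub r2 <- r4,r3: IF@4 ID@5 stall=1 (RAW on I1.r4 (WB@6)) EX@7 MEM@8 WB@9
I4 ld r4 <- r5: IF@5 ID@7 stall=0 (-) EX@8 MEM@9 WB@10
I5 mul r5 <- r2,r2: IF@7 ID@8 stall=1 (RAW on I3.r2 (WB@9)) EX@10 MEM@11 WB@12
I6 sub r2 <- r3,r3: IF@8 ID@10 stall=0 (-) EX@11 MEM@12 WB@13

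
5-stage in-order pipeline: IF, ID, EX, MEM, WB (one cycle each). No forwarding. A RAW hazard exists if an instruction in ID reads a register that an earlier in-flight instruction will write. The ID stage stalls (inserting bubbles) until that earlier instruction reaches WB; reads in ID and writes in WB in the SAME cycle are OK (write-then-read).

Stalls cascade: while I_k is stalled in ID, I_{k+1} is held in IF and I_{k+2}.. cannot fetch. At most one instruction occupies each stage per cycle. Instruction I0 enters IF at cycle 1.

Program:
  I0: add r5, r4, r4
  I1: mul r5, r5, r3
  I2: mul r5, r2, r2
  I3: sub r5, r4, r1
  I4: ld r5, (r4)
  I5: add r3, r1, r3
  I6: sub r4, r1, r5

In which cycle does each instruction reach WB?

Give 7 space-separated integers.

I0 add r5 <- r4,r4: IF@1 ID@2 stall=0 (-) EX@3 MEM@4 WB@5
I1 mul r5 <- r5,r3: IF@2 ID@3 stall=2 (RAW on I0.r5 (WB@5)) EX@6 MEM@7 WB@8
I2 mul r5 <- r2,r2: IF@3 ID@6 stall=0 (-) EX@7 MEM@8 WB@9
I3 sub r5 <- r4,r1: IF@6 ID@7 stall=0 (-) EX@8 MEM@9 WB@10
I4 ld r5 <- r4: IF@7 ID@8 stall=0 (-) EX@9 MEM@10 WB@11
I5 add r3 <- r1,r3: IF@8 ID@9 stall=0 (-) EX@10 MEM@11 WB@12
I6 sub r4 <- r1,r5: IF@9 ID@10 stall=1 (RAW on I4.r5 (WB@11)) EX@12 MEM@13 WB@14

Answer: 5 8 9 10 11 12 14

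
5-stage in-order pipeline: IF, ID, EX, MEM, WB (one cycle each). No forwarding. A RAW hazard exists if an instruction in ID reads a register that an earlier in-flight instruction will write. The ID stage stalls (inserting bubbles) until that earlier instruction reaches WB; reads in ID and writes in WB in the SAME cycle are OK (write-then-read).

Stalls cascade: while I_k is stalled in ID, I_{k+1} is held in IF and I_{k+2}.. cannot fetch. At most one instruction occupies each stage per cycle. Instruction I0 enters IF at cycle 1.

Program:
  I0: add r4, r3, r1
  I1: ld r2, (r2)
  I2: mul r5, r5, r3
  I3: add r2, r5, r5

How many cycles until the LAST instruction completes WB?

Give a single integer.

Answer: 10

Derivation:
I0 add r4 <- r3,r1: IF@1 ID@2 stall=0 (-) EX@3 MEM@4 WB@5
I1 ld r2 <- r2: IF@2 ID@3 stall=0 (-) EX@4 MEM@5 WB@6
I2 mul r5 <- r5,r3: IF@3 ID@4 stall=0 (-) EX@5 MEM@6 WB@7
I3 add r2 <- r5,r5: IF@4 ID@5 stall=2 (RAW on I2.r5 (WB@7)) EX@8 MEM@9 WB@10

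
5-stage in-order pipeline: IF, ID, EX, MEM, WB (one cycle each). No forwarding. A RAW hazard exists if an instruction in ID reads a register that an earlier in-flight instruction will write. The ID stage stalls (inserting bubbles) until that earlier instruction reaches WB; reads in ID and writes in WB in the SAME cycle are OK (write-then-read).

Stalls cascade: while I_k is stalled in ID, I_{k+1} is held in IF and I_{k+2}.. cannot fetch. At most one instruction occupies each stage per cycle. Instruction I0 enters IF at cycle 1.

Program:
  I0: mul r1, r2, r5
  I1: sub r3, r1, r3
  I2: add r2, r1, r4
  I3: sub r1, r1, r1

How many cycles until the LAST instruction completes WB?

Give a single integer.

I0 mul r1 <- r2,r5: IF@1 ID@2 stall=0 (-) EX@3 MEM@4 WB@5
I1 sub r3 <- r1,r3: IF@2 ID@3 stall=2 (RAW on I0.r1 (WB@5)) EX@6 MEM@7 WB@8
I2 add r2 <- r1,r4: IF@3 ID@6 stall=0 (-) EX@7 MEM@8 WB@9
I3 sub r1 <- r1,r1: IF@6 ID@7 stall=0 (-) EX@8 MEM@9 WB@10

Answer: 10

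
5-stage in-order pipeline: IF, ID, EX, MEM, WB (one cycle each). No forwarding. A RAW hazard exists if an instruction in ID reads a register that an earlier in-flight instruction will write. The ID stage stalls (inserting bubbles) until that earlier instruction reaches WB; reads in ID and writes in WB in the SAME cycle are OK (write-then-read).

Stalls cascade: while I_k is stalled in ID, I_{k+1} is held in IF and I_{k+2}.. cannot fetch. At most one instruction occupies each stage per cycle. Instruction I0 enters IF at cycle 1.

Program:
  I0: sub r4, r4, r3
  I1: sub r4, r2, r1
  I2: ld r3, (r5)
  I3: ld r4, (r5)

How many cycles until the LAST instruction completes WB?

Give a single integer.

Answer: 8

Derivation:
I0 sub r4 <- r4,r3: IF@1 ID@2 stall=0 (-) EX@3 MEM@4 WB@5
I1 sub r4 <- r2,r1: IF@2 ID@3 stall=0 (-) EX@4 MEM@5 WB@6
I2 ld r3 <- r5: IF@3 ID@4 stall=0 (-) EX@5 MEM@6 WB@7
I3 ld r4 <- r5: IF@4 ID@5 stall=0 (-) EX@6 MEM@7 WB@8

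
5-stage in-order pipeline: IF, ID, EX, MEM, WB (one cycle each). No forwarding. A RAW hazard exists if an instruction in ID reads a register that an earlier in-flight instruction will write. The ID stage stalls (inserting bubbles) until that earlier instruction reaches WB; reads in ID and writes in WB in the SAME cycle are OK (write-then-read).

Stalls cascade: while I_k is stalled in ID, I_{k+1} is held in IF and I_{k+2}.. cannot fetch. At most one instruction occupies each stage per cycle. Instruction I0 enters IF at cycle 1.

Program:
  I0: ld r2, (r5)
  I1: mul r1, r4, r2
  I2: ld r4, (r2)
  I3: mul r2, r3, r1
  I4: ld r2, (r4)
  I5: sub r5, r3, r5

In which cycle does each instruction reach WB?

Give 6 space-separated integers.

I0 ld r2 <- r5: IF@1 ID@2 stall=0 (-) EX@3 MEM@4 WB@5
I1 mul r1 <- r4,r2: IF@2 ID@3 stall=2 (RAW on I0.r2 (WB@5)) EX@6 MEM@7 WB@8
I2 ld r4 <- r2: IF@3 ID@6 stall=0 (-) EX@7 MEM@8 WB@9
I3 mul r2 <- r3,r1: IF@6 ID@7 stall=1 (RAW on I1.r1 (WB@8)) EX@9 MEM@10 WB@11
I4 ld r2 <- r4: IF@7 ID@9 stall=0 (-) EX@10 MEM@11 WB@12
I5 sub r5 <- r3,r5: IF@9 ID@10 stall=0 (-) EX@11 MEM@12 WB@13

Answer: 5 8 9 11 12 13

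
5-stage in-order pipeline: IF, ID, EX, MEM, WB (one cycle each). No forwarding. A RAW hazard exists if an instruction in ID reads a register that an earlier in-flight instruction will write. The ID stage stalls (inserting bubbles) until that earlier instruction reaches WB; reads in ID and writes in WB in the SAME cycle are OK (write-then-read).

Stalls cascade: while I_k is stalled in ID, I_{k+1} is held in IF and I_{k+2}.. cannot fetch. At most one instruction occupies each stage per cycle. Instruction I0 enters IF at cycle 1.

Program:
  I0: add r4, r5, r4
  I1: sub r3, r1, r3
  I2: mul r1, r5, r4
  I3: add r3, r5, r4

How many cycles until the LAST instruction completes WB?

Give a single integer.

Answer: 9

Derivation:
I0 add r4 <- r5,r4: IF@1 ID@2 stall=0 (-) EX@3 MEM@4 WB@5
I1 sub r3 <- r1,r3: IF@2 ID@3 stall=0 (-) EX@4 MEM@5 WB@6
I2 mul r1 <- r5,r4: IF@3 ID@4 stall=1 (RAW on I0.r4 (WB@5)) EX@6 MEM@7 WB@8
I3 add r3 <- r5,r4: IF@4 ID@6 stall=0 (-) EX@7 MEM@8 WB@9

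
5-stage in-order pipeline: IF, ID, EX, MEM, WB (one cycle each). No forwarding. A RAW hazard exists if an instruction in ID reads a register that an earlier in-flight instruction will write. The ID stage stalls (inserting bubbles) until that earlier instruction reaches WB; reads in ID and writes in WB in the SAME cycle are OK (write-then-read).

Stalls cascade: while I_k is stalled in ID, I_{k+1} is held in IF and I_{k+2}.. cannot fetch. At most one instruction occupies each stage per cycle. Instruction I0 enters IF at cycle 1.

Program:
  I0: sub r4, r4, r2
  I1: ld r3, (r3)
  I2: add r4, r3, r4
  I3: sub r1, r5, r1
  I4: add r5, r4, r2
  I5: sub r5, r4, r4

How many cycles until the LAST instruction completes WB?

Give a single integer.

I0 sub r4 <- r4,r2: IF@1 ID@2 stall=0 (-) EX@3 MEM@4 WB@5
I1 ld r3 <- r3: IF@2 ID@3 stall=0 (-) EX@4 MEM@5 WB@6
I2 add r4 <- r3,r4: IF@3 ID@4 stall=2 (RAW on I1.r3 (WB@6)) EX@7 MEM@8 WB@9
I3 sub r1 <- r5,r1: IF@4 ID@7 stall=0 (-) EX@8 MEM@9 WB@10
I4 add r5 <- r4,r2: IF@7 ID@8 stall=1 (RAW on I2.r4 (WB@9)) EX@10 MEM@11 WB@12
I5 sub r5 <- r4,r4: IF@8 ID@10 stall=0 (-) EX@11 MEM@12 WB@13

Answer: 13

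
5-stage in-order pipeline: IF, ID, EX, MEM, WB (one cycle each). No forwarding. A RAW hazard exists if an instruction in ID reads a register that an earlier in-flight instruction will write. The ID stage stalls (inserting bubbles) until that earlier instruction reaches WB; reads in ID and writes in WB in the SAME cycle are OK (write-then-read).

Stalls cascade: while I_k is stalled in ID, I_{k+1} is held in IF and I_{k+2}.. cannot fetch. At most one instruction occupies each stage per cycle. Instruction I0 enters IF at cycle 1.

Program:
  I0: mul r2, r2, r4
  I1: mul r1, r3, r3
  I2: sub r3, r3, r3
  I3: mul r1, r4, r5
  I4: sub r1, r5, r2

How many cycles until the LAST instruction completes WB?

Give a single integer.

Answer: 9

Derivation:
I0 mul r2 <- r2,r4: IF@1 ID@2 stall=0 (-) EX@3 MEM@4 WB@5
I1 mul r1 <- r3,r3: IF@2 ID@3 stall=0 (-) EX@4 MEM@5 WB@6
I2 sub r3 <- r3,r3: IF@3 ID@4 stall=0 (-) EX@5 MEM@6 WB@7
I3 mul r1 <- r4,r5: IF@4 ID@5 stall=0 (-) EX@6 MEM@7 WB@8
I4 sub r1 <- r5,r2: IF@5 ID@6 stall=0 (-) EX@7 MEM@8 WB@9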